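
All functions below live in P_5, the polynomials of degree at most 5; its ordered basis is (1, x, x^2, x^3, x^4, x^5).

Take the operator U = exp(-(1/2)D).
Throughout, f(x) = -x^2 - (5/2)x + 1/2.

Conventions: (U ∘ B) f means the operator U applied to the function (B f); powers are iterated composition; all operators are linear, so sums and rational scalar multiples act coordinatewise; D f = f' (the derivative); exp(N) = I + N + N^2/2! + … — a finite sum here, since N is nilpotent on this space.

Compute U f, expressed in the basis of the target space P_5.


g(x) = -x^2 - (3/2)x + 3/2

order-1 term: x + 5/4
order-2 term: -1/4
the series for exp(-(1/2)D) f terminates at order 2
exp(-(1/2)D) f = -x^2 - (3/2)x + 3/2


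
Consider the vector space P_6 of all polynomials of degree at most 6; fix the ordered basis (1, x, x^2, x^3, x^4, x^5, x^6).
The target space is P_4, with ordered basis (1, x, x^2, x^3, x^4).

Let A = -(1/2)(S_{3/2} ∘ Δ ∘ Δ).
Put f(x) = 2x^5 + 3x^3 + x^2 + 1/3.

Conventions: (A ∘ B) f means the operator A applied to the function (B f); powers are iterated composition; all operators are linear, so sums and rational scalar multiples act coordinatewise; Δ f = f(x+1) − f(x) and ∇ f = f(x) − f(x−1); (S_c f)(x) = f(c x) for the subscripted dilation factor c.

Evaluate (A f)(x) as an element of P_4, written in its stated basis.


the result is g(x) = -(135/2)x^3 - 135x^2 - (237/2)x - 40

Δ f = 10x^4 + 20x^3 + 29x^2 + 21x + 6
Δ Δ f = 40x^3 + 120x^2 + 158x + 80
S_{3/2} (Δ ∘ Δ) f = 135x^3 + 270x^2 + 237x + 80
(-(1/2)(S_{3/2} ∘ Δ ∘ Δ)) f = -(135/2)x^3 - 135x^2 - (237/2)x - 40


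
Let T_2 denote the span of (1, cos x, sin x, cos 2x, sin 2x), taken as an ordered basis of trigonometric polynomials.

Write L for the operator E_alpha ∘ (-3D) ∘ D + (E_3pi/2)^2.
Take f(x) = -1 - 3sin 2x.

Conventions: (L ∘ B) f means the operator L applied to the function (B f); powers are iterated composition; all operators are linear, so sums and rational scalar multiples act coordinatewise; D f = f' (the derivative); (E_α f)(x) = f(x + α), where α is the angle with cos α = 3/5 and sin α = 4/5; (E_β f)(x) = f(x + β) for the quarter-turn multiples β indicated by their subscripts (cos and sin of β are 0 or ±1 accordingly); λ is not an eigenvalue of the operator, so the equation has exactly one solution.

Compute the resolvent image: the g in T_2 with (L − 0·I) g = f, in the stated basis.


g(x) = -1 + (864/3457)cos 2x + (177/3457)sin 2x

write g with unknown coordinates in the stated basis and equate coefficients in (L − 0·I) g = f
solving from the highest basis element down gives g = -1 + (864/3457)cos 2x + (177/3457)sin 2x
check: L g = -1 - 3sin 2x
so L g − 0·g = -1 - 3sin 2x = f ✓


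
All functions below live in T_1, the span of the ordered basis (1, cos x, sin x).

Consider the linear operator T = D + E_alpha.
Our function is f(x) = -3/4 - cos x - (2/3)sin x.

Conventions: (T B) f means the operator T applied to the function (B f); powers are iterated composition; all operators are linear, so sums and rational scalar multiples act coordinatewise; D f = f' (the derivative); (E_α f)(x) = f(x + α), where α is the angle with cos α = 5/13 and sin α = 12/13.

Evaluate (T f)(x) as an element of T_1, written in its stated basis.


D f = -(2/3)cos x + sin x
E_alpha f = -3/4 - cos x + (2/3)sin x
(D + E_alpha) f = -3/4 - (5/3)cos x + (5/3)sin x

g(x) = -3/4 - (5/3)cos x + (5/3)sin x


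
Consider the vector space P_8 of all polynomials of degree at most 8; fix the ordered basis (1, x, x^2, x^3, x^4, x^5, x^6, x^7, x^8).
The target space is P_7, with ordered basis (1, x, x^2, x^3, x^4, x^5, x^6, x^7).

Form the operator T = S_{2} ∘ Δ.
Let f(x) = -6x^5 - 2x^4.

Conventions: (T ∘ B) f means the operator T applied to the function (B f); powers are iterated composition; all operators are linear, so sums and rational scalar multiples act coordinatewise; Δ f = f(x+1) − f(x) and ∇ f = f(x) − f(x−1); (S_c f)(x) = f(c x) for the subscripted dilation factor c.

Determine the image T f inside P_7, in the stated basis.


Δ f = -30x^4 - 68x^3 - 72x^2 - 38x - 8
S_{2} Δ f = -480x^4 - 544x^3 - 288x^2 - 76x - 8

g(x) = -480x^4 - 544x^3 - 288x^2 - 76x - 8


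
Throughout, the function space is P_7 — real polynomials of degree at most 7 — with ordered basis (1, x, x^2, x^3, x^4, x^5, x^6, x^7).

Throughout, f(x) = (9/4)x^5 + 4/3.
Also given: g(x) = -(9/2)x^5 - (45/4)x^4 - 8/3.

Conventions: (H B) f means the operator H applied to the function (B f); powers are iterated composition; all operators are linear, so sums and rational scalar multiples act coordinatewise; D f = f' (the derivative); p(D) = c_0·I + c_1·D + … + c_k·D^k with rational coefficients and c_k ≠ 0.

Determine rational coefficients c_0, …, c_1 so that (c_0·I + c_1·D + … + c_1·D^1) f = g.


D^0 f = (9/4)x^5 + 4/3
D^1 f = (45/4)x^4
matching coefficients of g against c_0 f + c_1 Df + … from the top degree down determines the c_i
solution: c_0 = -2, c_1 = -1

p(D) = -2·I − D, i.e. c_0 = -2, c_1 = -1


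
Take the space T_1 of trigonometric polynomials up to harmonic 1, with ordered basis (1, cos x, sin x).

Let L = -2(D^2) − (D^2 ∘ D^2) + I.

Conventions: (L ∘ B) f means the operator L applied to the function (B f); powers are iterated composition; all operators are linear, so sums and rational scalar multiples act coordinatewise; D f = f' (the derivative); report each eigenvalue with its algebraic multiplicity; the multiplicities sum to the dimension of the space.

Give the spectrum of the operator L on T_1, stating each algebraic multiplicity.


image of 1: 1
image of cos x: 2cos x
image of sin x: 2sin x
the matrix is diagonal; its diagonal is (1, 2, 2)
for a triangular matrix the eigenvalues are the diagonal entries, with algebraic multiplicity their repetition count

λ = 1 (multiplicity 1), λ = 2 (multiplicity 2)


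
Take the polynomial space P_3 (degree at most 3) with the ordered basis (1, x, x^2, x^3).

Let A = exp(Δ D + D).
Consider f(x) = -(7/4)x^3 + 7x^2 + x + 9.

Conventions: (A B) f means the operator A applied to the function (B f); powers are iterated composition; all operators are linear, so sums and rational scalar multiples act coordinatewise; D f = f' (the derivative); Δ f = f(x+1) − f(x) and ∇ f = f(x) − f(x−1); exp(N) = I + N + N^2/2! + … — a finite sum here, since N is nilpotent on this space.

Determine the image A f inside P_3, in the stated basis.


order-1 term: -(21/4)x^2 + (7/2)x + 39/4
order-2 term: -(21/4)x - 7/2
order-3 term: -7/4
the series for exp(Δ D + D) f terminates at order 3
exp(Δ D + D) f = -(7/4)x^3 + (7/4)x^2 - (3/4)x + 27/2

the result is g(x) = -(7/4)x^3 + (7/4)x^2 - (3/4)x + 27/2


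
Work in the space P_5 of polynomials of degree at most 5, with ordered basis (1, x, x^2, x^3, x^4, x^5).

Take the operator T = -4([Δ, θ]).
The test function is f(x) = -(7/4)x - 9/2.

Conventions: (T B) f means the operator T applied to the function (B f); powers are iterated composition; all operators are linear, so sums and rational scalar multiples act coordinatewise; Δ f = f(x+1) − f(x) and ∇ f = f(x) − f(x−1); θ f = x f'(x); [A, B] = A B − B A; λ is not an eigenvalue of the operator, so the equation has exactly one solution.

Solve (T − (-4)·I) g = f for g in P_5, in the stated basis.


write g with unknown coordinates in the stated basis and equate coefficients in (T − (-4)·I) g = f
solving from the highest basis element down gives g = -(7/16)x - 25/16
check: T g = 7/4
so T g − (-4)·g = -(7/4)x - 9/2 = f ✓

g(x) = -(7/16)x - 25/16


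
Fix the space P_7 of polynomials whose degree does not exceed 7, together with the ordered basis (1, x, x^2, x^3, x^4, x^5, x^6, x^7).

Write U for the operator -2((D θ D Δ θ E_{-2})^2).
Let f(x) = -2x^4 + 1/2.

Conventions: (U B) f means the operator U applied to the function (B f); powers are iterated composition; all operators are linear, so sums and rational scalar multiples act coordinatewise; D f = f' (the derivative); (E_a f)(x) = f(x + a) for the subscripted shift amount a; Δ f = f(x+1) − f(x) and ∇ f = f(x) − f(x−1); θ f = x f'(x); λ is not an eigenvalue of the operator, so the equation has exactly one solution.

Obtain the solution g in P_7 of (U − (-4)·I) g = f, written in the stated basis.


the image equals g(x) = -(1/2)x^4 + 1/8

write g with unknown coordinates in the stated basis and equate coefficients in (U − (-4)·I) g = f
solving from the highest basis element down gives g = -(1/2)x^4 + 1/8
check: U g = 0
so U g − (-4)·g = -2x^4 + 1/2 = f ✓


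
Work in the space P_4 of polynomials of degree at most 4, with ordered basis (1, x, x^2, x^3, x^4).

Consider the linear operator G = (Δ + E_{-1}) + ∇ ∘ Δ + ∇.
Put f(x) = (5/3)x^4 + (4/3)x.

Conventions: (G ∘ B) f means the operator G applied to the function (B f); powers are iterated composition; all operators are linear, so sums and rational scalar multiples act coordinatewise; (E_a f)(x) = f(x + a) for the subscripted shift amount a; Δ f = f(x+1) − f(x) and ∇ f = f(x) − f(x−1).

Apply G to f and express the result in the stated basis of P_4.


the image equals g(x) = (5/3)x^4 + (20/3)x^3 + 30x^2 + 8x + 19/3

Δ f = (20/3)x^3 + 10x^2 + (20/3)x + 3
E_{-1} f = (5/3)x^4 - (20/3)x^3 + 10x^2 - (16/3)x + 1/3
(Δ + E_{-1}) f = (5/3)x^4 + 20x^2 + (4/3)x + 10/3
Δ f = (20/3)x^3 + 10x^2 + (20/3)x + 3
∇ Δ f = 20x^2 + 10/3
∇ f = (20/3)x^3 - 10x^2 + (20/3)x - 1/3
((Δ + E_{-1}) + ∇ ∘ Δ + ∇) f = (5/3)x^4 + (20/3)x^3 + 30x^2 + 8x + 19/3


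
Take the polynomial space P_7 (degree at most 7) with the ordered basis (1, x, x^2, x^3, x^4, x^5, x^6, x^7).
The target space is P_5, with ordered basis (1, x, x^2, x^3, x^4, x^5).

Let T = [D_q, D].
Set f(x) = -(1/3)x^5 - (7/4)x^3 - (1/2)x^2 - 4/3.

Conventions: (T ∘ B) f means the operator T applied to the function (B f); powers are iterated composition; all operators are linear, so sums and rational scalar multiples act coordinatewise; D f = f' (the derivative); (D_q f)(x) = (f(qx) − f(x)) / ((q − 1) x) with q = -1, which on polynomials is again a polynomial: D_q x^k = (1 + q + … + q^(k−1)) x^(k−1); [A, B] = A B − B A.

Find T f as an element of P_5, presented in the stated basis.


D f = -(5/3)x^4 - (21/4)x^2 - x
D_q D f = -1
D_q f = -(1/3)x^4 - (7/4)x^2
D D_q f = -(4/3)x^3 - (7/2)x
[D_q, D] f = (4/3)x^3 + (7/2)x - 1

g(x) = (4/3)x^3 + (7/2)x - 1


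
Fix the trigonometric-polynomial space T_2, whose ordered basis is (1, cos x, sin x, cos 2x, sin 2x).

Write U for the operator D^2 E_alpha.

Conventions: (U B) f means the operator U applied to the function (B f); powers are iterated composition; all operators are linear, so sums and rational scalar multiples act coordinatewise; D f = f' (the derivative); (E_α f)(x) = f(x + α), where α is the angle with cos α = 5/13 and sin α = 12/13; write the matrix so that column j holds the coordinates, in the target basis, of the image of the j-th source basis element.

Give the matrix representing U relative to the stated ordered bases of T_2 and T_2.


the matrix is [[0, 0, 0, 0, 0]; [0, -5/13, -12/13, 0, 0]; [0, 12/13, -5/13, 0, 0]; [0, 0, 0, 476/169, -480/169]; [0, 0, 0, 480/169, 476/169]] (rows listed top to bottom)

image of 1: 0
image of cos x: -(5/13)cos x + (12/13)sin x
image of sin x: -(12/13)cos x - (5/13)sin x
image of cos 2x: (476/169)cos 2x + (480/169)sin 2x
image of sin 2x: -(480/169)cos 2x + (476/169)sin 2x
each image's coordinates form column j of the matrix


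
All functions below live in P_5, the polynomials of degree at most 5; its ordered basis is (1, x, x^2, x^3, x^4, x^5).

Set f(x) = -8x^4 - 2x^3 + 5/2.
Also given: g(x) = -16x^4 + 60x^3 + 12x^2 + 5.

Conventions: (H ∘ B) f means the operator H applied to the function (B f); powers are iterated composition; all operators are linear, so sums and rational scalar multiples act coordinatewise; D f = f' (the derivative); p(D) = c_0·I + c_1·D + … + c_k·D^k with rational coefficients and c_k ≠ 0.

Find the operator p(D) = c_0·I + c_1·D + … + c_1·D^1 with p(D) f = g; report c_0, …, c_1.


p(D) = 2·I − 2·D, i.e. c_0 = 2, c_1 = -2

D^0 f = -8x^4 - 2x^3 + 5/2
D^1 f = -32x^3 - 6x^2
matching coefficients of g against c_0 f + c_1 Df + … from the top degree down determines the c_i
solution: c_0 = 2, c_1 = -2


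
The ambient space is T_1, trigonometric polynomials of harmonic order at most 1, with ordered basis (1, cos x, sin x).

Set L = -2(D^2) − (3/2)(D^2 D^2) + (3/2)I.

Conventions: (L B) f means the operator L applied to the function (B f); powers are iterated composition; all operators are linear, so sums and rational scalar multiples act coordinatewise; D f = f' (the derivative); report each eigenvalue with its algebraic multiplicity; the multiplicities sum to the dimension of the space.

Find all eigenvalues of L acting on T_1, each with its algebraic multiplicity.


image of 1: 3/2
image of cos x: 2cos x
image of sin x: 2sin x
the matrix is diagonal; its diagonal is (3/2, 2, 2)
for a triangular matrix the eigenvalues are the diagonal entries, with algebraic multiplicity their repetition count

λ = 3/2 (multiplicity 1), λ = 2 (multiplicity 2)


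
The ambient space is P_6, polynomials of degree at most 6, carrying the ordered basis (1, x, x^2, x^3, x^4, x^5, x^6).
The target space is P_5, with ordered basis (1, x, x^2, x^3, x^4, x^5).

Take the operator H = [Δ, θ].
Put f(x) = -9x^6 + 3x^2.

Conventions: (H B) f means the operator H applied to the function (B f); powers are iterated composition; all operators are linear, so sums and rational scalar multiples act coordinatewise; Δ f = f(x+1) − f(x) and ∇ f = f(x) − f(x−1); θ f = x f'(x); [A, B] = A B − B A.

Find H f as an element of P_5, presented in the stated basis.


θ f = -54x^6 + 6x^2
Δ θ f = -324x^5 - 810x^4 - 1080x^3 - 810x^2 - 312x - 48
Δ f = -54x^5 - 135x^4 - 180x^3 - 135x^2 - 48x - 6
θ Δ f = -270x^5 - 540x^4 - 540x^3 - 270x^2 - 48x
[Δ, θ] f = -54x^5 - 270x^4 - 540x^3 - 540x^2 - 264x - 48

the image equals g(x) = -54x^5 - 270x^4 - 540x^3 - 540x^2 - 264x - 48


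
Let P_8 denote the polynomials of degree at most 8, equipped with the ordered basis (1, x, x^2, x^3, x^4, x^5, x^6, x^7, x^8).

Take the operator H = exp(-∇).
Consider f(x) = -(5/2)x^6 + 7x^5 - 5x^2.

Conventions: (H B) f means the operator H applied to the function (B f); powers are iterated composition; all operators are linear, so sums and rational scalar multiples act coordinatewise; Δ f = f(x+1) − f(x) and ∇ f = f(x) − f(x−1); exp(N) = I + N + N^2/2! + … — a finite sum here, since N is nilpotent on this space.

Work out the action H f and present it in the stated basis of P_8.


the image equals g(x) = -(5/2)x^6 + 22x^5 - 110x^4 + 390x^3 - (1835/2)x^2 + 1315x - 1763/2

order-1 term: 15x^5 - (145/2)x^4 + 120x^3 - (215/2)x^2 + 60x - 29/2
order-2 term: -(75/2)x^4 + 220x^3 - (945/2)x^2 + 470x - 375/2
order-3 term: 50x^3 - 295x^2 + 585x - 400
order-4 term: -(75/2)x^2 + 185x - 465/2
order-5 term: 15x - 89/2
order-6 term: -5/2
the series for exp(-∇) f terminates at order 6
exp(-∇) f = -(5/2)x^6 + 22x^5 - 110x^4 + 390x^3 - (1835/2)x^2 + 1315x - 1763/2


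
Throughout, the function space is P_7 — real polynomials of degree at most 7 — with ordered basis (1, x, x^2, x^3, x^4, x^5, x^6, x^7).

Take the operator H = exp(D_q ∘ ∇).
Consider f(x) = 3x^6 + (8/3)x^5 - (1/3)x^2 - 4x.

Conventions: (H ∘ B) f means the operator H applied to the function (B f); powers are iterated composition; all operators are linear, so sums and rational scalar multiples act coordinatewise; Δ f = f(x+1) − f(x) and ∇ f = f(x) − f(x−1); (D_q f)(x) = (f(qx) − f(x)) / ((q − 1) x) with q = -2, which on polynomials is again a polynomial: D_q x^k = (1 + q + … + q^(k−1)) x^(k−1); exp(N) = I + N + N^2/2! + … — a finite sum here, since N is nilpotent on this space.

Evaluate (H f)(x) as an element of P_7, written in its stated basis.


order-1 term: 198x^4 + (475/3)x^3 + 100x^2 + (55/3)x + 4
order-2 term: 1188x^2 + (713/2)x + 517/2
order-3 term: 792
the series for exp(D_q ∘ ∇) f terminates at order 3
exp(D_q ∘ ∇) f = 3x^6 + (8/3)x^5 + 198x^4 + (475/3)x^3 + (3863/3)x^2 + (2225/6)x + 2109/2

g(x) = 3x^6 + (8/3)x^5 + 198x^4 + (475/3)x^3 + (3863/3)x^2 + (2225/6)x + 2109/2


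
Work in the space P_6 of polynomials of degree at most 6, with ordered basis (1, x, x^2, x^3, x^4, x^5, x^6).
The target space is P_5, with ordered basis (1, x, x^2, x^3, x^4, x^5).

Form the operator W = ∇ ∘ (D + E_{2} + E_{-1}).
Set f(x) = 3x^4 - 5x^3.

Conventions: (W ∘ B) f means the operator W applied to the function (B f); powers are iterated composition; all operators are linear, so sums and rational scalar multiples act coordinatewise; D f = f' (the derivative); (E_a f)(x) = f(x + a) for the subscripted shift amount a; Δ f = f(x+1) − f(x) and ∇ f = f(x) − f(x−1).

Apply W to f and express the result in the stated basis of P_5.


D f = 12x^3 - 15x^2
E_{2} f = 3x^4 + 19x^3 + 42x^2 + 36x + 8
E_{-1} f = 3x^4 - 17x^3 + 33x^2 - 27x + 8
(D + E_{2} + E_{-1}) f = 6x^4 + 14x^3 + 60x^2 + 9x + 16
∇ (D + E_{2} + E_{-1}) f = 24x^3 + 6x^2 + 102x - 43

the image equals g(x) = 24x^3 + 6x^2 + 102x - 43


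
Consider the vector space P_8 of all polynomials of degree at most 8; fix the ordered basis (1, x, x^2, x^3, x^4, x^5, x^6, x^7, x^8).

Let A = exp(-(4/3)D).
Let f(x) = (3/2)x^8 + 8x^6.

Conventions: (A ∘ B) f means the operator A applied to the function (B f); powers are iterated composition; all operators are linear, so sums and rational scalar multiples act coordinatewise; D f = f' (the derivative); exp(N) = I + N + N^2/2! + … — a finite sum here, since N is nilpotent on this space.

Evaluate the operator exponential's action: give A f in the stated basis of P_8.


the result is g(x) = (3/2)x^8 - 16x^7 + (248/3)x^6 - (2368/9)x^5 + (14720/27)x^4 - (59392/81)x^3 + (149504/243)x^2 - (212992/729)x + 131072/2187

order-1 term: -16x^7 - 64x^5
order-2 term: (224/3)x^6 + (640/3)x^4
order-3 term: -(1792/9)x^5 - (10240/27)x^3
order-4 term: (8960/27)x^4 + (10240/27)x^2
order-5 term: -(28672/81)x^3 - (16384/81)x
order-6 term: (57344/243)x^2 + 32768/729
order-7 term: -(65536/729)x
order-8 term: 32768/2187
the series for exp(-(4/3)D) f terminates at order 8
exp(-(4/3)D) f = (3/2)x^8 - 16x^7 + (248/3)x^6 - (2368/9)x^5 + (14720/27)x^4 - (59392/81)x^3 + (149504/243)x^2 - (212992/729)x + 131072/2187


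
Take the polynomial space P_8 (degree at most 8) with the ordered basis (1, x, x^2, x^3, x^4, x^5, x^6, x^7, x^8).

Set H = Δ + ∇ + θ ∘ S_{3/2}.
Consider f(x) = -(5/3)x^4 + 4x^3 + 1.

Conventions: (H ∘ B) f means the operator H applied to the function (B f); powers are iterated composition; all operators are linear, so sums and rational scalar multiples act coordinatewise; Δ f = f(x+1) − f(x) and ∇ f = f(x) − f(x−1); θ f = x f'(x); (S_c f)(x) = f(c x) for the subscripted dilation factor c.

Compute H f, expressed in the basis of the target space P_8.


g(x) = -(135/4)x^4 + (163/6)x^3 + 24x^2 - (40/3)x + 8

Δ f = -(20/3)x^3 + 2x^2 + (16/3)x + 7/3
∇ f = -(20/3)x^3 + 22x^2 - (56/3)x + 17/3
S_{3/2} f = -(135/16)x^4 + (27/2)x^3 + 1
θ S_{3/2} f = -(135/4)x^4 + (81/2)x^3
(Δ + ∇ + θ ∘ S_{3/2}) f = -(135/4)x^4 + (163/6)x^3 + 24x^2 - (40/3)x + 8


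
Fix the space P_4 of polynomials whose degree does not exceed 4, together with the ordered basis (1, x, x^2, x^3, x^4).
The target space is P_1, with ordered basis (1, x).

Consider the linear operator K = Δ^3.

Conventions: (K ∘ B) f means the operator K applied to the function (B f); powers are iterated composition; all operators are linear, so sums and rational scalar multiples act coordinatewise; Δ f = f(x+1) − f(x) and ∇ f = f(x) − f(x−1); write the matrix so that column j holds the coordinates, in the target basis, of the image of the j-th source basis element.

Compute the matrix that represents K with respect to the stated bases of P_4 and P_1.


the matrix is [[0, 0, 0, 6, 36]; [0, 0, 0, 0, 24]] (rows listed top to bottom)

image of 1: 0
image of x: 0
image of x^2: 0
image of x^3: 6
image of x^4: 24x + 36
each image's coordinates form column j of the matrix


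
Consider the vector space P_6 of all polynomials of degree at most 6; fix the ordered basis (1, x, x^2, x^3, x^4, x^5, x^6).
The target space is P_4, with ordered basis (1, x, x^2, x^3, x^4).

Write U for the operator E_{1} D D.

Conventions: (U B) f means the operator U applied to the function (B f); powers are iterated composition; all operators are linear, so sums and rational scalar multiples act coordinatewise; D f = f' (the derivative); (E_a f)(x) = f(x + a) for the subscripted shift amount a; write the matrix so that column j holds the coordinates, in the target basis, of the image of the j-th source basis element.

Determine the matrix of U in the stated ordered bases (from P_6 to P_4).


the matrix is [[0, 0, 2, 6, 12, 20, 30]; [0, 0, 0, 6, 24, 60, 120]; [0, 0, 0, 0, 12, 60, 180]; [0, 0, 0, 0, 0, 20, 120]; [0, 0, 0, 0, 0, 0, 30]] (rows listed top to bottom)

image of 1: 0
image of x: 0
image of x^2: 2
image of x^3: 6x + 6
image of x^4: 12x^2 + 24x + 12
image of x^5: 20x^3 + 60x^2 + 60x + 20
image of x^6: 30x^4 + 120x^3 + 180x^2 + 120x + 30
each image's coordinates form column j of the matrix


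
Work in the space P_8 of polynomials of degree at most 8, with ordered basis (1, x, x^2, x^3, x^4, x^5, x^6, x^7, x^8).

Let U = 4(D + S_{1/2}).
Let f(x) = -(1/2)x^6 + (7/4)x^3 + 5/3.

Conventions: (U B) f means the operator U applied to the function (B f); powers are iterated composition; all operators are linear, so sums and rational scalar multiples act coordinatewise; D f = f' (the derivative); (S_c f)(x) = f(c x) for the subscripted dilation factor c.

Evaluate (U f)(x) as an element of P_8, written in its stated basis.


g(x) = -(1/32)x^6 - 12x^5 + (7/8)x^3 + 21x^2 + 20/3

D f = -3x^5 + (21/4)x^2
S_{1/2} f = -(1/128)x^6 + (7/32)x^3 + 5/3
(D + S_{1/2}) f = -(1/128)x^6 - 3x^5 + (7/32)x^3 + (21/4)x^2 + 5/3
(4(D + S_{1/2})) f = -(1/32)x^6 - 12x^5 + (7/8)x^3 + 21x^2 + 20/3


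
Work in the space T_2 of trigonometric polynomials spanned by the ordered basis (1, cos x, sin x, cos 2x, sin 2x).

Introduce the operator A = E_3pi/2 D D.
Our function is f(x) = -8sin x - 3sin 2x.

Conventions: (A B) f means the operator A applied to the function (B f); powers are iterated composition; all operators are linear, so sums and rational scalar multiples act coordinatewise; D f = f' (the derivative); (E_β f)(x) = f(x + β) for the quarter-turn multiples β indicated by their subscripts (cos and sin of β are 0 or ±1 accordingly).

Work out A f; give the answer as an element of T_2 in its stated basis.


the result is g(x) = -8cos x - 12sin 2x

D f = -8cos x - 6cos 2x
D D f = 8sin x + 12sin 2x
E_3pi/2 (D D) f = -8cos x - 12sin 2x


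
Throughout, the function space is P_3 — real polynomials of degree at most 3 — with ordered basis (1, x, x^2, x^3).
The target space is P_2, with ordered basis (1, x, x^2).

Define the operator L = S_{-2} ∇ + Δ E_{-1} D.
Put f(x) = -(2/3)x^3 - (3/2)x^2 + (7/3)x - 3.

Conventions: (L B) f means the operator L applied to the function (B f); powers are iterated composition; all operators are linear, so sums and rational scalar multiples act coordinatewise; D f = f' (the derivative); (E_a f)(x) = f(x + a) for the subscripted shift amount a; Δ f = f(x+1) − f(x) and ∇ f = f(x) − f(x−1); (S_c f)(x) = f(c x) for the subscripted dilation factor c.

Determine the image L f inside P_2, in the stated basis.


∇ f = -2x^2 - x + 19/6
S_{-2} ∇ f = -8x^2 + 2x + 19/6
D f = -2x^2 - 3x + 7/3
E_{-1} D f = -2x^2 + x + 10/3
Δ E_{-1} D f = -4x - 1
(S_{-2} ∇ + Δ E_{-1} D) f = -8x^2 - 2x + 13/6

the result is g(x) = -8x^2 - 2x + 13/6


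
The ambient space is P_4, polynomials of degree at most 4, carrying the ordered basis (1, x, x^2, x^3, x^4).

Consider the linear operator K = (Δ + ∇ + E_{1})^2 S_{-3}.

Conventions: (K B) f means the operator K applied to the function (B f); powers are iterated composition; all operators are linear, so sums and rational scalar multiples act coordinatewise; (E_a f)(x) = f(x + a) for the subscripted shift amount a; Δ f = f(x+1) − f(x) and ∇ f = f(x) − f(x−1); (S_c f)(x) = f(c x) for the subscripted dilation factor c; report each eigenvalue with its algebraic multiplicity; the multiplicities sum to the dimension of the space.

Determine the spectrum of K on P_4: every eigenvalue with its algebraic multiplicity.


image of 1: 1
image of x: -3x - 18
image of x^2: 9x^2 + 108x + 180
image of x^3: -27x^3 - 486x^2 - 1620x - 648
image of x^4: 81x^4 + 1944x^3 + 9720x^2 + 7776x + 6480
the matrix is upper triangular; its diagonal is (1, -3, 9, -27, 81)
for a triangular matrix the eigenvalues are the diagonal entries, with algebraic multiplicity their repetition count

λ = -27 (multiplicity 1), λ = -3 (multiplicity 1), λ = 1 (multiplicity 1), λ = 9 (multiplicity 1), λ = 81 (multiplicity 1)


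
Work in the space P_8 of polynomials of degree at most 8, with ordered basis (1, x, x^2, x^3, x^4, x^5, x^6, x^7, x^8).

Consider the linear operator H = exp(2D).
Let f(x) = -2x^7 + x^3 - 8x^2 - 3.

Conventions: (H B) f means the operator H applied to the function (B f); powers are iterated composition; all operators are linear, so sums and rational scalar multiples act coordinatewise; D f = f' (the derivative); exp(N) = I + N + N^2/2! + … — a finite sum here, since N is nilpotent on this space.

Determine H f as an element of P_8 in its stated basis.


order-1 term: -28x^6 + 6x^2 - 32x
order-2 term: -168x^5 + 12x - 32
order-3 term: -560x^4 + 8
order-4 term: -1120x^3
order-5 term: -1344x^2
order-6 term: -896x
order-7 term: -256
the series for exp(2D) f terminates at order 7
exp(2D) f = -2x^7 - 28x^6 - 168x^5 - 560x^4 - 1119x^3 - 1346x^2 - 916x - 283

g(x) = -2x^7 - 28x^6 - 168x^5 - 560x^4 - 1119x^3 - 1346x^2 - 916x - 283


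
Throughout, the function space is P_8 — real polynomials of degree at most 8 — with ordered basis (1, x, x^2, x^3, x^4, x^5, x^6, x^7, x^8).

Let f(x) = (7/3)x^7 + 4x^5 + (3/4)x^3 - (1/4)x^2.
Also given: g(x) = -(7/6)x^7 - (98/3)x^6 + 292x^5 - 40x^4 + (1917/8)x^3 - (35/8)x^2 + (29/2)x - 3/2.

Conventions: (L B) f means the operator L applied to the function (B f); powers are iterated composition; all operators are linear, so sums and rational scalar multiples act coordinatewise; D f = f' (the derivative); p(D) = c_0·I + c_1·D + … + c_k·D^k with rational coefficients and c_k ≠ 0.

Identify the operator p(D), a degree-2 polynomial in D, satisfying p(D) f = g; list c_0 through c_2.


p(D) = -(1/2)·I − 2·D + 3·D^2, i.e. c_0 = -1/2, c_1 = -2, c_2 = 3

D^0 f = (7/3)x^7 + 4x^5 + (3/4)x^3 - (1/4)x^2
D^1 f = (49/3)x^6 + 20x^4 + (9/4)x^2 - (1/2)x
D^2 f = 98x^5 + 80x^3 + (9/2)x - 1/2
matching coefficients of g against c_0 f + c_1 Df + … from the top degree down determines the c_i
solution: c_0 = -1/2, c_1 = -2, c_2 = 3


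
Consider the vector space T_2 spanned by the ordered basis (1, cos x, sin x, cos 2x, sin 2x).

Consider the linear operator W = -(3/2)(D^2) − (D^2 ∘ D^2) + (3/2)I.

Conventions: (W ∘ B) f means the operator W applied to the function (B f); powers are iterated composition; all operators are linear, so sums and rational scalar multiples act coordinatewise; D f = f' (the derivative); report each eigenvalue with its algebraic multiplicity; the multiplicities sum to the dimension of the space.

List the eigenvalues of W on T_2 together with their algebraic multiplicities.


image of 1: 3/2
image of cos x: 2cos x
image of sin x: 2sin x
image of cos 2x: -(17/2)cos 2x
image of sin 2x: -(17/2)sin 2x
the matrix is diagonal; its diagonal is (3/2, 2, 2, -17/2, -17/2)
for a triangular matrix the eigenvalues are the diagonal entries, with algebraic multiplicity their repetition count

λ = -17/2 (multiplicity 2), λ = 3/2 (multiplicity 1), λ = 2 (multiplicity 2)


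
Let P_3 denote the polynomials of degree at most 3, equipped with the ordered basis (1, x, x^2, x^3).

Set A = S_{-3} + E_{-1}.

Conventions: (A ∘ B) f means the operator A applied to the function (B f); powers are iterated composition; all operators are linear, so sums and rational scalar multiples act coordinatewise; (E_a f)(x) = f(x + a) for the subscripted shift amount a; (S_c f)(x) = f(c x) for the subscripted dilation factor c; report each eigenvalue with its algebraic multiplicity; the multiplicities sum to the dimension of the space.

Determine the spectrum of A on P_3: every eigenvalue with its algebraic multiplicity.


λ = -26 (multiplicity 1), λ = -2 (multiplicity 1), λ = 2 (multiplicity 1), λ = 10 (multiplicity 1)

image of 1: 2
image of x: -2x - 1
image of x^2: 10x^2 - 2x + 1
image of x^3: -26x^3 - 3x^2 + 3x - 1
the matrix is upper triangular; its diagonal is (2, -2, 10, -26)
for a triangular matrix the eigenvalues are the diagonal entries, with algebraic multiplicity their repetition count


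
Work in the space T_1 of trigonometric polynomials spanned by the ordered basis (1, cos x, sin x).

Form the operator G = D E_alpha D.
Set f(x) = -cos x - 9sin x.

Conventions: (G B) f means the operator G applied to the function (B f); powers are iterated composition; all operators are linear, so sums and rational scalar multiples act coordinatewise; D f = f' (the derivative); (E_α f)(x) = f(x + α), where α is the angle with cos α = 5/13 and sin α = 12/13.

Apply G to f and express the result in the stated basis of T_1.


D f = -9cos x + sin x
E_alpha D f = -(33/13)cos x + (113/13)sin x
D E_alpha D f = (113/13)cos x + (33/13)sin x

the result is g(x) = (113/13)cos x + (33/13)sin x


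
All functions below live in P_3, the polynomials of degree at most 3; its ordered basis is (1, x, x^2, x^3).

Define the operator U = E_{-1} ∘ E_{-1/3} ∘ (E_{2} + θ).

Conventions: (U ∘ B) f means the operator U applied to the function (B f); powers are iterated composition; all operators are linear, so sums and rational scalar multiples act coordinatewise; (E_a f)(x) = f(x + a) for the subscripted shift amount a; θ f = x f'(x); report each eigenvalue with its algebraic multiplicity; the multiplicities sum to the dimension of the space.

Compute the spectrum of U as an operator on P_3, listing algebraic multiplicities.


λ = 1 (multiplicity 1), λ = 2 (multiplicity 1), λ = 3 (multiplicity 1), λ = 4 (multiplicity 1)

image of 1: 1
image of x: 2x - 2/3
image of x^2: 3x^2 - 4x + 4
image of x^3: 4x^3 - 10x^2 + (52/3)x - 184/27
the matrix is upper triangular; its diagonal is (1, 2, 3, 4)
for a triangular matrix the eigenvalues are the diagonal entries, with algebraic multiplicity their repetition count


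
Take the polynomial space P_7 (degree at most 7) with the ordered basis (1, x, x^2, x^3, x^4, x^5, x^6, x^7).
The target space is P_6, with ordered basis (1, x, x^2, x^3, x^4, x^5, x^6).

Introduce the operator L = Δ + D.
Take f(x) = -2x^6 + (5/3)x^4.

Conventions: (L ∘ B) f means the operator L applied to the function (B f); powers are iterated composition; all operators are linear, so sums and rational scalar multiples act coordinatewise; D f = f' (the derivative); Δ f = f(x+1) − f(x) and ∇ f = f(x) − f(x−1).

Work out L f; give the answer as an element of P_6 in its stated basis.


g(x) = -24x^5 - 30x^4 - (80/3)x^3 - 20x^2 - (16/3)x - 1/3

Δ f = -12x^5 - 30x^4 - (100/3)x^3 - 20x^2 - (16/3)x - 1/3
D f = -12x^5 + (20/3)x^3
(Δ + D) f = -24x^5 - 30x^4 - (80/3)x^3 - 20x^2 - (16/3)x - 1/3


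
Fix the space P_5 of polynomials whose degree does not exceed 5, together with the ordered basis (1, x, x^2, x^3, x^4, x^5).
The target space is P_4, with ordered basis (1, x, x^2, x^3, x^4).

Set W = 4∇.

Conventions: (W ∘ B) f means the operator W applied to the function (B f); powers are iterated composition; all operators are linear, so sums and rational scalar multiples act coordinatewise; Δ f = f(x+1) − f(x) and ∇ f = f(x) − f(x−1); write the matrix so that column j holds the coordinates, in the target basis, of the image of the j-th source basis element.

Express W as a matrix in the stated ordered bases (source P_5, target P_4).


the matrix is [[0, 4, -4, 4, -4, 4]; [0, 0, 8, -12, 16, -20]; [0, 0, 0, 12, -24, 40]; [0, 0, 0, 0, 16, -40]; [0, 0, 0, 0, 0, 20]] (rows listed top to bottom)

image of 1: 0
image of x: 4
image of x^2: 8x - 4
image of x^3: 12x^2 - 12x + 4
image of x^4: 16x^3 - 24x^2 + 16x - 4
image of x^5: 20x^4 - 40x^3 + 40x^2 - 20x + 4
each image's coordinates form column j of the matrix


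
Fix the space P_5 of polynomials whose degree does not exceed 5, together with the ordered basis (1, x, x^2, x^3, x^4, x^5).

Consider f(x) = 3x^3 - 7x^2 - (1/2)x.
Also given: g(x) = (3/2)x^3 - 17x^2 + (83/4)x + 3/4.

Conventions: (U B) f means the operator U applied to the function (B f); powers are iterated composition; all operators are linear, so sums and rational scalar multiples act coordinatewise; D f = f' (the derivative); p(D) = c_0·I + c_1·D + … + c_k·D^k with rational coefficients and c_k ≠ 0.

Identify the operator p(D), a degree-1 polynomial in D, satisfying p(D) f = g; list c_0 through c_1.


D^0 f = 3x^3 - 7x^2 - (1/2)x
D^1 f = 9x^2 - 14x - 1/2
matching coefficients of g against c_0 f + c_1 Df + … from the top degree down determines the c_i
solution: c_0 = 1/2, c_1 = -3/2

c_0 = 1/2, c_1 = -3/2


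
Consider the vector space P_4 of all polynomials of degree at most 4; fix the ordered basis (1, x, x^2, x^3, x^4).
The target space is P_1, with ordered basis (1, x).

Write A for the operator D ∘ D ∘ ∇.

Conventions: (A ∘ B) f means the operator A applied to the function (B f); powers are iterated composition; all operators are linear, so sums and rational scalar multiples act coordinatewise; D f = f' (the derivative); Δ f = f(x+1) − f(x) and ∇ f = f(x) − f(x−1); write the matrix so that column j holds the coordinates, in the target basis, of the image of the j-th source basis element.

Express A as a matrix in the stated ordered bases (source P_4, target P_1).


image of 1: 0
image of x: 0
image of x^2: 0
image of x^3: 6
image of x^4: 24x - 12
each image's coordinates form column j of the matrix

the matrix is [[0, 0, 0, 6, -12]; [0, 0, 0, 0, 24]] (rows listed top to bottom)


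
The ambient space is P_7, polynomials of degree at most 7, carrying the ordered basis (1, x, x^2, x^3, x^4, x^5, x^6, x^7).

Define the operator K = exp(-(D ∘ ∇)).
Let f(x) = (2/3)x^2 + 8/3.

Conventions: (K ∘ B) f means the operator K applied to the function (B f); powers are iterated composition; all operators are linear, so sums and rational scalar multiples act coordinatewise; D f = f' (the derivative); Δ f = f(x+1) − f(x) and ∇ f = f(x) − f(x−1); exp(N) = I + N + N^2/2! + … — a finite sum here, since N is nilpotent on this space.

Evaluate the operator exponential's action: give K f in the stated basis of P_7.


order-1 term: -4/3
the series for exp(-(D ∘ ∇)) f terminates at order 1
exp(-(D ∘ ∇)) f = (2/3)x^2 + 4/3

g(x) = (2/3)x^2 + 4/3


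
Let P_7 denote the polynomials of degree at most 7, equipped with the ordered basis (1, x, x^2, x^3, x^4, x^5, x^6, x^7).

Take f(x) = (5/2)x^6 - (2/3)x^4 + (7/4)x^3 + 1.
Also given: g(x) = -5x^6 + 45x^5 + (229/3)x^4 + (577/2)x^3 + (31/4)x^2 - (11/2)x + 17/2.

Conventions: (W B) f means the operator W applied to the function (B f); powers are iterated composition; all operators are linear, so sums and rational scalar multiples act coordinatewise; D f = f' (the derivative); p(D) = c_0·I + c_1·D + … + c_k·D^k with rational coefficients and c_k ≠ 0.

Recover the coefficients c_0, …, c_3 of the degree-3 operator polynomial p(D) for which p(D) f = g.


D^0 f = (5/2)x^6 - (2/3)x^4 + (7/4)x^3 + 1
D^1 f = 15x^5 - (8/3)x^3 + (21/4)x^2
D^2 f = 75x^4 - 8x^2 + (21/2)x
D^3 f = 300x^3 - 16x + 21/2
matching coefficients of g against c_0 f + c_1 Df + … from the top degree down determines the c_i
solution: c_0 = -2, c_1 = 3, c_2 = 1, c_3 = 1

c_0 = -2, c_1 = 3, c_2 = 1, c_3 = 1


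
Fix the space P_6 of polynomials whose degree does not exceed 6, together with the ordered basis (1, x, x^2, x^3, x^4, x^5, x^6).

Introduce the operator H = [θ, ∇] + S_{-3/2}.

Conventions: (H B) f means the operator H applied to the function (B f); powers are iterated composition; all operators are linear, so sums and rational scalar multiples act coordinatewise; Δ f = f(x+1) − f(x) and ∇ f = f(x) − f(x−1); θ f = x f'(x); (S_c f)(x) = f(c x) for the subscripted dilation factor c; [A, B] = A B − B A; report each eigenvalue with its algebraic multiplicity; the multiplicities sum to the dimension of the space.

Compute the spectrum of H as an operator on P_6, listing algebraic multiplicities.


λ = -243/32 (multiplicity 1), λ = -27/8 (multiplicity 1), λ = -3/2 (multiplicity 1), λ = 1 (multiplicity 1), λ = 9/4 (multiplicity 1), λ = 81/16 (multiplicity 1), λ = 729/64 (multiplicity 1)

image of 1: 1
image of x: -(3/2)x - 1
image of x^2: (9/4)x^2 - 2x + 2
image of x^3: -(27/8)x^3 - 3x^2 + 6x - 3
image of x^4: (81/16)x^4 - 4x^3 + 12x^2 - 12x + 4
image of x^5: -(243/32)x^5 - 5x^4 + 20x^3 - 30x^2 + 20x - 5
image of x^6: (729/64)x^6 - 6x^5 + 30x^4 - 60x^3 + 60x^2 - 30x + 6
the matrix is upper triangular; its diagonal is (1, -3/2, 9/4, -27/8, 81/16, -243/32, 729/64)
for a triangular matrix the eigenvalues are the diagonal entries, with algebraic multiplicity their repetition count


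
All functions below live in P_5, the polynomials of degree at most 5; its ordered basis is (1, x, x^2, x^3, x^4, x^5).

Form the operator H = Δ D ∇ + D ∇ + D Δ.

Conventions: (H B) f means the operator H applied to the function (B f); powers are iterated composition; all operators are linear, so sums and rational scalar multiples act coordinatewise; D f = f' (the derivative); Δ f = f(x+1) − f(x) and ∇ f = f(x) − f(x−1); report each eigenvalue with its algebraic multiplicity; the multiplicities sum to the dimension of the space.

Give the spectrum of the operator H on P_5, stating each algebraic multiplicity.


image of 1: 0
image of x: 0
image of x^2: 4
image of x^3: 12x + 6
image of x^4: 24x^2 + 24x + 8
image of x^5: 40x^3 + 60x^2 + 40x + 10
the matrix is upper triangular; its diagonal is (0, 0, 0, 0, 0, 0)
for a triangular matrix the eigenvalues are the diagonal entries, with algebraic multiplicity their repetition count

λ = 0 (multiplicity 6)


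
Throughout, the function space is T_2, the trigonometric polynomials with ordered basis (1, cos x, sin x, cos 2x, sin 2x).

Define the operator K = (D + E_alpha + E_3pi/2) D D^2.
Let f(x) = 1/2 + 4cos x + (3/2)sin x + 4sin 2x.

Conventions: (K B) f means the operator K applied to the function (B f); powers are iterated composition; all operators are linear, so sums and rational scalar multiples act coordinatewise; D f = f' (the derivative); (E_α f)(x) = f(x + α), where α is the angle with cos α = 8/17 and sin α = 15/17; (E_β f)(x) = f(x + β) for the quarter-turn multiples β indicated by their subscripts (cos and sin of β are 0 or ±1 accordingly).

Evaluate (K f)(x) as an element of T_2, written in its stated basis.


D f = (3/2)cos x - 4sin x + 8cos 2x
D D f = -4cos x - (3/2)sin x - 16sin 2x
D D^2 f = -(3/2)cos x + 4sin x - 32cos 2x
D D D^2 f = 4cos x + (3/2)sin x + 64sin 2x
E_alpha D D^2 f = (48/17)cos x + (109/34)sin x + (5152/289)cos 2x + (7680/289)sin 2x
E_3pi/2 D D^2 f = -4cos x - (3/2)sin x + 32cos 2x
(D + E_alpha + E_3pi/2) D D^2 f = (48/17)cos x + (109/34)sin x + (14400/289)cos 2x + (26176/289)sin 2x

the result is g(x) = (48/17)cos x + (109/34)sin x + (14400/289)cos 2x + (26176/289)sin 2x


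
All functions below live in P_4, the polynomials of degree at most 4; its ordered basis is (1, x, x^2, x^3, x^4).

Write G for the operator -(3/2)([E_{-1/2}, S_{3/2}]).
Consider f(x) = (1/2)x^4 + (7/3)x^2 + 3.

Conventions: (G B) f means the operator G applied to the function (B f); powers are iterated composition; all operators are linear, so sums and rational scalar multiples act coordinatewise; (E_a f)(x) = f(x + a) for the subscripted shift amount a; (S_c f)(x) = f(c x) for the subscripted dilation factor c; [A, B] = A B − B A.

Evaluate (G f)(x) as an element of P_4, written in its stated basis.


the image equals g(x) = (81/32)x^3 - (405/128)x^2 + (507/128)x - 1315/1024

S_{3/2} f = (81/32)x^4 + (21/4)x^2 + 3
E_{-1/2} S_{3/2} f = (81/32)x^4 - (81/16)x^3 + (579/64)x^2 - (417/64)x + 2289/512
E_{-1/2} f = (1/2)x^4 - x^3 + (37/12)x^2 - (31/12)x + 347/96
S_{3/2} E_{-1/2} f = (81/32)x^4 - (27/8)x^3 + (111/16)x^2 - (31/8)x + 347/96
[E_{-1/2}, S_{3/2}] f = -(27/16)x^3 + (135/64)x^2 - (169/64)x + 1315/1536
(-(3/2)([E_{-1/2}, S_{3/2}])) f = (81/32)x^3 - (405/128)x^2 + (507/128)x - 1315/1024
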